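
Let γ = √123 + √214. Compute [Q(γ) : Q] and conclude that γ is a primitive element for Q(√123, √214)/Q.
[Q(γ) : Q] = 4 (equivalently, Q(γ) = Q(√123, √214))

Obviously Q(γ) ⊆ Q(√123, √214), and [Q(√123, √214):Q] = 4 (since 123, 214 are distinct squarefree integers > 1 with 26322 not a perfect square). To show equality we compute the minimal polynomial of γ. From γ = √123 + √214: γ^2 = 123 + 2√(26322) + 214 = 337 + 2√(26322), so γ^2 - 337 = 2√(26322); squaring, (γ^2 - 337)^2 = 4·26322, i.e. γ^4 - 674γ^2 + 113569 - 105288 = 0, i.e. γ^4 - 674γ^2 + 8281 = 0. So γ is a root of x^4 - 674x^2 + 8281. This polynomial is irreducible over Q: it has no rational root (each ±√123 ± √214 is irrational), and any factorization into two quadratics over Q would force √(26322) ∈ Q (pairing opposite roots) or √123, √214 ∈ Q (other pairings), all impossible. Hence [Q(γ):Q] = 4 = [Q(√123, √214):Q], so Q(γ) = Q(√123, √214).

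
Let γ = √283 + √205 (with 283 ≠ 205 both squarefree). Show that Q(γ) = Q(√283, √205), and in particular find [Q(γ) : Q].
[Q(γ) : Q] = 4 (equivalently, Q(γ) = Q(√283, √205))

Obviously Q(γ) ⊆ Q(√283, √205), and [Q(√283, √205):Q] = 4 (since 283, 205 are distinct squarefree integers > 1 with 58015 not a perfect square). To show equality we compute the minimal polynomial of γ. From γ = √283 + √205: γ^2 = 283 + 2√(58015) + 205 = 488 + 2√(58015), so γ^2 - 488 = 2√(58015); squaring, (γ^2 - 488)^2 = 4·58015, i.e. γ^4 - 976γ^2 + 238144 - 232060 = 0, i.e. γ^4 - 976γ^2 + 6084 = 0. So γ is a root of x^4 - 976x^2 + 6084. This polynomial is irreducible over Q: it has no rational root (each ±√283 ± √205 is irrational), and any factorization into two quadratics over Q would force √(58015) ∈ Q (pairing opposite roots) or √283, √205 ∈ Q (other pairings), all impossible. Hence [Q(γ):Q] = 4 = [Q(√283, √205):Q], so Q(γ) = Q(√283, √205).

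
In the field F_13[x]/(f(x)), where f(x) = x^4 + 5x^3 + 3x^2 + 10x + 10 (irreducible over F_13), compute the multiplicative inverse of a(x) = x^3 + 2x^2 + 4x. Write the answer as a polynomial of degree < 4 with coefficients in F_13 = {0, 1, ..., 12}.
a(x)^(-1) ≡ 11x^3 + 7x^2 + 10x + 3 (mod f(x))

Since f is irreducible over F_13, F_13[x]/(f) is a field and a(x) ≠ 0 has an inverse. Apply the extended Euclidean algorithm to f(x) and a(x) in F_13[x]: f(x) = (x + 3)·a(x) + (6x^2 + 11x + 10);  a(x) = (11x + 4)·(6x^2 + 11x + 10) + (6x + 12);  (6x^2 + 11x + 10) = (x + 2)·(6x + 12) + (12). The last nonzero remainder is the constant 12 = gcd(f, a) in F_13. Back-substituting through the division chain expresses 12 = s(x)·a(x) + t(x)·f(x) with s(x) ≡ 2x^3 + 6x^2 + 3x + 10 (mod f), so (2x^3 + 6x^2 + 3x + 10)·a(x) ≡ 12 (mod f). Multiplying by 12^(-1) ≡ 12 in F_13 gives a(x)^(-1) ≡ 12·(2x^3 + 6x^2 + 3x + 10) ≡ 11x^3 + 7x^2 + 10x + 3 (mod f). Check: (x^3 + 2x^2 + 4x)·(11x^3 + 7x^2 + 10x + 3) = 11x^6 + 3x^5 + 3x^4 + 12x^3 + 7x^2 + 12x ≡ 1 (mod x^4 + 5x^3 + 3x^2 + 10x + 10).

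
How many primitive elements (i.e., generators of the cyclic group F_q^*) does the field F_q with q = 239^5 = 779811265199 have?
There are φ(779811265198) = 314545720320 primitive elements

F_q^* is cyclic of order q - 1 = 779811265198. A cyclic group of order m has exactly φ(m) generators. Here m = 779811265198 = 2 · 7 · 17 · 3276517921, so the number of primitive elements is φ(779811265198) = 314545720320.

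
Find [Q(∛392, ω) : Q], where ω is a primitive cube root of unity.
[Q(∛392, ω) : Q] = 6

[Q(∛392):Q] = 3 (min poly x^3 - 392, irreducible since 392 is not a perfect cube). [Q(ω):Q] = 2 (min poly x^2 + x + 1). Since Q(∛392) ⊂ R and ω ∉ R, we have ω ∉ Q(∛392), so x^2 + x + 1 remains irreducible over Q(∛392) and [Q(∛392, ω) : Q(∛392)] = 2. By the tower law, [Q(∛392, ω) : Q] = 3 · 2 = 6. (In fact Q(∛392, ω) is the splitting field of x^3 - 392 over Q.)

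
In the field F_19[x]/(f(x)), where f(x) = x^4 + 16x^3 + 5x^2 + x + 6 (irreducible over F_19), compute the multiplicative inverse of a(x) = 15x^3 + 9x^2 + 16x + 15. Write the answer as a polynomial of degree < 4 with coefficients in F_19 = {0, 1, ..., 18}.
a(x)^(-1) ≡ 14x^3 + 15x^2 + 3x + 17 (mod f(x))

Since f is irreducible over F_19, F_19[x]/(f) is a field and a(x) ≠ 0 has an inverse. Apply the extended Euclidean algorithm to f(x) and a(x) in F_19[x]: f(x) = (14x + 18)·a(x) + (18x^2 + 16x + 2);  a(x) = (4x + 17)·(18x^2 + 16x + 2) + (2x);  (18x^2 + 16x + 2) = (9x + 8)·(2x) + (2). The last nonzero remainder is the constant 2 = gcd(f, a) in F_19. Back-substituting through the division chain expresses 2 = s(x)·a(x) + t(x)·f(x) with s(x) ≡ 9x^3 + 11x^2 + 6x + 15 (mod f), so (9x^3 + 11x^2 + 6x + 15)·a(x) ≡ 2 (mod f). Multiplying by 2^(-1) ≡ 10 in F_19 gives a(x)^(-1) ≡ 10·(9x^3 + 11x^2 + 6x + 15) ≡ 14x^3 + 15x^2 + 3x + 17 (mod f). Check: (15x^3 + 9x^2 + 16x + 15)·(14x^3 + 15x^2 + 3x + 17) = x^6 + 9x^5 + 5x^4 + 10x^3 + 8x^2 + 13x + 8 ≡ 1 (mod x^4 + 16x^3 + 5x^2 + x + 6).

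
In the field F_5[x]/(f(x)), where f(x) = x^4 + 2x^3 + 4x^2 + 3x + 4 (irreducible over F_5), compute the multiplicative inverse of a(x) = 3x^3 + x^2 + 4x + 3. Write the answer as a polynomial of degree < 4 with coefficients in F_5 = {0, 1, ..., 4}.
a(x)^(-1) ≡ x^3 + 3x^2 + 3 (mod f(x))

Since f is irreducible over F_5, F_5[x]/(f) is a field and a(x) ≠ 0 has an inverse. Apply the extended Euclidean algorithm to f(x) and a(x) in F_5[x]: f(x) = (2x)·a(x) + (x^2 + 2x + 4);  a(x) = (3x)·(x^2 + 2x + 4) + (2x + 3);  (x^2 + 2x + 4) = (3x + 4)·(2x + 3) + (2). The last nonzero remainder is the constant 2 = gcd(f, a) in F_5. Back-substituting through the division chain expresses 2 = s(x)·a(x) + t(x)·f(x) with s(x) ≡ 2x^3 + x^2 + 1 (mod f), so (2x^3 + x^2 + 1)·a(x) ≡ 2 (mod f). Multiplying by 2^(-1) ≡ 3 in F_5 gives a(x)^(-1) ≡ 3·(2x^3 + x^2 + 1) ≡ x^3 + 3x^2 + 3 (mod f). Check: (3x^3 + x^2 + 4x + 3)·(x^3 + 3x^2 + 3) = 3x^6 + 2x^4 + 4x^3 + 2x^2 + 2x + 4 ≡ 1 (mod x^4 + 2x^3 + 4x^2 + 3x + 4).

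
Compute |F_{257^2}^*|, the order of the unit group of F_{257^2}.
|F_{257^2}^*| = 66048

F_{257^2} has 257^2 = 66049 elements; its multiplicative group consists of all nonzero elements, so |F_{257^2}^*| = 66049 - 1 = 66048. (It is cyclic since any finite subgroup of the multiplicative group of a field is cyclic.)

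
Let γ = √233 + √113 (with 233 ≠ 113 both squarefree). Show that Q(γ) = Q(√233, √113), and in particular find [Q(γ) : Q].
[Q(γ) : Q] = 4 (equivalently, Q(γ) = Q(√233, √113))

Obviously Q(γ) ⊆ Q(√233, √113), and [Q(√233, √113):Q] = 4 (since 233, 113 are distinct squarefree integers > 1 with 26329 not a perfect square). To show equality we compute the minimal polynomial of γ. From γ = √233 + √113: γ^2 = 233 + 2√(26329) + 113 = 346 + 2√(26329), so γ^2 - 346 = 2√(26329); squaring, (γ^2 - 346)^2 = 4·26329, i.e. γ^4 - 692γ^2 + 119716 - 105316 = 0, i.e. γ^4 - 692γ^2 + 14400 = 0. So γ is a root of x^4 - 692x^2 + 14400. This polynomial is irreducible over Q: it has no rational root (each ±√233 ± √113 is irrational), and any factorization into two quadratics over Q would force √(26329) ∈ Q (pairing opposite roots) or √233, √113 ∈ Q (other pairings), all impossible. Hence [Q(γ):Q] = 4 = [Q(√233, √113):Q], so Q(γ) = Q(√233, √113).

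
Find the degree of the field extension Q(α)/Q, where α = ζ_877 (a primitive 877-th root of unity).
[Q(α):Q] = 876

The minimal polynomial of ζ_877 over Q is the 877-th cyclotomic polynomial Φ_877(x), which is irreducible over Q and has degree φ(877) = 876. Hence [Q(α):Q] = φ(877) = 876.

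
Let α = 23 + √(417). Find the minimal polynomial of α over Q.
m_α(x) = x^2 - 46x + 112

From α - 23 = √(417), squaring gives (α - 23)^2 = 417, i.e. α^2 - 46α + 529 = 417, so α^2 - 46α + 112 = 0. The discriminant of x^2 - 46x + 112 is (-46)^2 - 4·(112) = 2116 - 448 = 1668, and 4·(417) is not a perfect square in Q since 417 is squarefree and ≠ 1. Hence x^2 - 46x + 112 is irreducible over Q and is the minimal polynomial of α.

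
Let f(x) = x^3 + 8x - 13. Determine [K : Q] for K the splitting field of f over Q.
[K : Q] = 6

By the rational root test, any rational root of the monic integer polynomial f(x) = x^3 + 8x - 13 must be an integer dividing the constant term -13, i.e. one of ±{1, 13}. Evaluating: f(1) = -4, f(-1) = -22, f(13) = 2288, f(-13) = -2314; none is 0, so f has no rational root and is therefore irreducible over Q (a cubic with no linear factor over a field is irreducible). For an irreducible cubic, the Galois group is A_3 or S_3 according as the discriminant disc(f) = -4a^3 - 27b^2 = -4·(8)^3 - 27·(-13)^2 = -6611 is or is not a square in Q. Here disc(f) = -6611 is not a perfect square in Q, so the Galois group of f over Q is not contained in A_3 and must be all of S_3. The splitting field has degree |S_3| = 6 over Q, so [K : Q] = 6.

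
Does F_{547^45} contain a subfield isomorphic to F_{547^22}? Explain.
No: F_{547^22} is not a subfield of F_{547^45}

F_{p^m} embeds in F_{p^n} iff m | n. Here 22 ∤ 45 (since 45 = 2·22 + 1 with remainder 1 ≠ 0), so F_{547^22} is not a subfield of F_{547^45}. Equivalently: if it were, the tower law would give 22 = [F_{547^22}:F_547] dividing [F_{547^45}:F_547] = 45, contradiction.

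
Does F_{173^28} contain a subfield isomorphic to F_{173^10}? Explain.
No: F_{173^10} is not a subfield of F_{173^28}

F_{p^m} embeds in F_{p^n} iff m | n. Here 10 ∤ 28 (since 28 = 2·10 + 8 with remainder 8 ≠ 0), so F_{173^10} is not a subfield of F_{173^28}. Equivalently: if it were, the tower law would give 10 = [F_{173^10}:F_173] dividing [F_{173^28}:F_173] = 28, contradiction.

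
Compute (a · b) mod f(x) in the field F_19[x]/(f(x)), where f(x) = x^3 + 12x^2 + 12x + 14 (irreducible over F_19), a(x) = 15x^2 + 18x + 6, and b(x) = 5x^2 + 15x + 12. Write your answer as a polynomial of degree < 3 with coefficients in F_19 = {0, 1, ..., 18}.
a · b ≡ 7x^2 + 6x + 16 (mod f(x))

Multiply in F_19[x]: a(x)·b(x) = (15x^2 + 18x + 6)·(5x^2 + 15x + 12) = 18x^4 + 11x^3 + 5x^2 + 2x + 15. This has degree ≥ 3, so divide by f(x) over F_19: 18x^4 + 11x^3 + 5x^2 + 2x + 15 = (18x + 4)·(x^3 + 12x^2 + 12x + 14) + (7x^2 + 6x + 16). Hence a·b ≡ 7x^2 + 6x + 16 (mod f). (F_19[x]/(f) is a field with 19^3 = 6859 elements since f is irreducible of degree 3.)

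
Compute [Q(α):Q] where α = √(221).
[Q(α):Q] = 2

[Q(α):Q] equals the degree of the minimal polynomial of α. Here α^2 = 221 and x^2 - 221 is irreducible (d = 221 is squarefree, ≠ 1, hence not a square), so deg(m_α) = 2. Thus [Q(α):Q] = 2.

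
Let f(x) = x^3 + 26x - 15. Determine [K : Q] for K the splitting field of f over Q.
[K : Q] = 6

By the rational root test, any rational root of the monic integer polynomial f(x) = x^3 + 26x - 15 must be an integer dividing the constant term -15, i.e. one of ±{1, 3, 5, 15}. Evaluating: f(1) = 12, f(-1) = -42, f(3) = 90, f(-3) = -120, f(5) = 240, f(-5) = -270, f(15) = 3750, f(-15) = -3780; none is 0, so f has no rational root and is therefore irreducible over Q (a cubic with no linear factor over a field is irreducible). For an irreducible cubic, the Galois group is A_3 or S_3 according as the discriminant disc(f) = -4a^3 - 27b^2 = -4·(26)^3 - 27·(-15)^2 = -76379 is or is not a square in Q. Here disc(f) = -76379 is not a perfect square in Q, so the Galois group of f over Q is not contained in A_3 and must be all of S_3. The splitting field has degree |S_3| = 6 over Q, so [K : Q] = 6.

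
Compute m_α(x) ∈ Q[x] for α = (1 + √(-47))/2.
m_α(x) = x^2 - x + 12

From 2α - 1 = √(-47), squaring gives (2α - 1)^2 = -47, i.e. 4α^2 - 4α + 1 = -47, so α^2 - α + (1 + 47)/4 = 0. Since -47 ≡ 1 (mod 4), (1 + 47)/4 = 12 ∈ Z. The polynomial x^2 - x + 12 has discriminant 1 - 4·(12) = -47, which is not a perfect square in Q (d = -47 is squarefree and ≠ 1), so x^2 - x + 12 is irreducible over Q. It is the minimal polynomial of α.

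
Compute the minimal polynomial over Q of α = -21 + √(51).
m_α(x) = x^2 + 42x + 390

From α + 21 = √(51), squaring gives (α + 21)^2 = 51, i.e. α^2 + 42α + 441 = 51, so α^2 + 42α + 390 = 0. The discriminant of x^2 + 42x + 390 is (42)^2 - 4·(390) = 1764 - 1560 = 204, and 4·(51) is not a perfect square in Q since 51 is squarefree and ≠ 1. Hence x^2 + 42x + 390 is irreducible over Q and is the minimal polynomial of α.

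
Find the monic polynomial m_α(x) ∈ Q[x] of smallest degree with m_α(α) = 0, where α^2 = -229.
m_α(x) = x^2 + 229

α satisfies α^2 + 229 = 0, so x^2 + 229 annihilates α. Since d = -229 is squarefree and ≠ 1, it is not a perfect square in Q, so x^2 + 229 has no rational root and is therefore irreducible over Q (a degree-2 polynomial over a field is irreducible iff it has no root). Hence m_α(x) = x^2 + 229.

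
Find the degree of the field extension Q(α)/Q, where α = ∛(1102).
[Q(α):Q] = 3

The minimal polynomial of α is x^3 - 1102, irreducible over Q since 1102 is not a perfect cube (so x^3 - 1102 has no rational root). Hence [Q(α):Q] = deg(m_α) = 3.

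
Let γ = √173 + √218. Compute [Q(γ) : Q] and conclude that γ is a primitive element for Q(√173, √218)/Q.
[Q(γ) : Q] = 4 (equivalently, Q(γ) = Q(√173, √218))

Obviously Q(γ) ⊆ Q(√173, √218), and [Q(√173, √218):Q] = 4 (since 173, 218 are distinct squarefree integers > 1 with 37714 not a perfect square). To show equality we compute the minimal polynomial of γ. From γ = √173 + √218: γ^2 = 173 + 2√(37714) + 218 = 391 + 2√(37714), so γ^2 - 391 = 2√(37714); squaring, (γ^2 - 391)^2 = 4·37714, i.e. γ^4 - 782γ^2 + 152881 - 150856 = 0, i.e. γ^4 - 782γ^2 + 2025 = 0. So γ is a root of x^4 - 782x^2 + 2025. This polynomial is irreducible over Q: it has no rational root (each ±√173 ± √218 is irrational), and any factorization into two quadratics over Q would force √(37714) ∈ Q (pairing opposite roots) or √173, √218 ∈ Q (other pairings), all impossible. Hence [Q(γ):Q] = 4 = [Q(√173, √218):Q], so Q(γ) = Q(√173, √218).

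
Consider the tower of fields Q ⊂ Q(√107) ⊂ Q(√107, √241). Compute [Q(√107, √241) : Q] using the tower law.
[Q(√107, √241) : Q] = 4

[Q(√107):Q] = 2 (min poly x^2 - 107, irreducible since 107 is squarefree > 1). For the top step, suppose √241 ∈ Q(√107), say √241 = c + d√107 with c, d ∈ Q. Squaring: 241 = c^2 + 107d^2 + 2cd√107. Since √107 ∉ Q this forces 2cd = 0. If d = 0 then √241 = c ∈ Q, contradicting 241 squarefree > 1. If c = 0 then 241 = 107d^2, so 107·241 = (107d)^2 is a perfect square in Q — but 107·241 = 25787 is not a perfect square (since 107 and 241 are distinct squarefree integers). Contradiction. Hence √241 ∉ Q(√107), so x^2 - 241 stays irreducible over Q(√107) and [Q(√107, √241) : Q(√107)] = 2. By the tower law, [Q(√107, √241) : Q] = 2 · 2 = 4.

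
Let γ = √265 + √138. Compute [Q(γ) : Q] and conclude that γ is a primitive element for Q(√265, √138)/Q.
[Q(γ) : Q] = 4 (equivalently, Q(γ) = Q(√265, √138))

Obviously Q(γ) ⊆ Q(√265, √138), and [Q(√265, √138):Q] = 4 (since 265, 138 are distinct squarefree integers > 1 with 36570 not a perfect square). To show equality we compute the minimal polynomial of γ. From γ = √265 + √138: γ^2 = 265 + 2√(36570) + 138 = 403 + 2√(36570), so γ^2 - 403 = 2√(36570); squaring, (γ^2 - 403)^2 = 4·36570, i.e. γ^4 - 806γ^2 + 162409 - 146280 = 0, i.e. γ^4 - 806γ^2 + 16129 = 0. So γ is a root of x^4 - 806x^2 + 16129. This polynomial is irreducible over Q: it has no rational root (each ±√265 ± √138 is irrational), and any factorization into two quadratics over Q would force √(36570) ∈ Q (pairing opposite roots) or √265, √138 ∈ Q (other pairings), all impossible. Hence [Q(γ):Q] = 4 = [Q(√265, √138):Q], so Q(γ) = Q(√265, √138).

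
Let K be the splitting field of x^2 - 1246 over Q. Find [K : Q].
[K : Q] = 2

f(x) = x^2 - 1246 factors as (x - √1246)(x + √1246). The splitting field is K = Q(√1246). Since 1246 is squarefree and > 1, it is not a perfect square, so x^2 - 1246 is irreducible over Q and [Q(√1246) : Q] = 2. Hence [K : Q] = 2.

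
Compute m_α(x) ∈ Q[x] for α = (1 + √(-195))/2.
m_α(x) = x^2 - x + 49

From 2α - 1 = √(-195), squaring gives (2α - 1)^2 = -195, i.e. 4α^2 - 4α + 1 = -195, so α^2 - α + (1 + 195)/4 = 0. Since -195 ≡ 1 (mod 4), (1 + 195)/4 = 49 ∈ Z. The polynomial x^2 - x + 49 has discriminant 1 - 4·(49) = -195, which is not a perfect square in Q (d = -195 is squarefree and ≠ 1), so x^2 - x + 49 is irreducible over Q. It is the minimal polynomial of α.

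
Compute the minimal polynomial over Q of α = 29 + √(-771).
m_α(x) = x^2 - 58x + 1612

From α - 29 = √(-771), squaring gives (α - 29)^2 = -771, i.e. α^2 - 58α + 841 = -771, so α^2 - 58α + 1612 = 0. The discriminant of x^2 - 58x + 1612 is (-58)^2 - 4·(1612) = 3364 - 6448 = -3084, and 4·(-771) is not a perfect square in Q since -771 is squarefree and ≠ 1. Hence x^2 - 58x + 1612 is irreducible over Q and is the minimal polynomial of α.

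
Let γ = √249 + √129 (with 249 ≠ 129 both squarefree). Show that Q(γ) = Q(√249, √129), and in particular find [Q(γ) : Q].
[Q(γ) : Q] = 4 (equivalently, Q(γ) = Q(√249, √129))

Obviously Q(γ) ⊆ Q(√249, √129), and [Q(√249, √129):Q] = 4 (since 249, 129 are distinct squarefree integers > 1 with 32121 not a perfect square). To show equality we compute the minimal polynomial of γ. From γ = √249 + √129: γ^2 = 249 + 2√(32121) + 129 = 378 + 2√(32121), so γ^2 - 378 = 2√(32121); squaring, (γ^2 - 378)^2 = 4·32121, i.e. γ^4 - 756γ^2 + 142884 - 128484 = 0, i.e. γ^4 - 756γ^2 + 14400 = 0. So γ is a root of x^4 - 756x^2 + 14400. This polynomial is irreducible over Q: it has no rational root (each ±√249 ± √129 is irrational), and any factorization into two quadratics over Q would force √(32121) ∈ Q (pairing opposite roots) or √249, √129 ∈ Q (other pairings), all impossible. Hence [Q(γ):Q] = 4 = [Q(√249, √129):Q], so Q(γ) = Q(√249, √129).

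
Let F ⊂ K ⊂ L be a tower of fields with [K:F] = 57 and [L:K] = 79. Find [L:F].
[L:F] = 4503

The tower law says that for any tower of field extensions F ⊂ K ⊂ L with finite degrees, [L:F] = [L:K] · [K:F]. Here this gives [L:F] = 79 · 57 = 4503.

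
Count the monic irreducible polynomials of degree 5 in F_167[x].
There are 25978397088 monic irreducible polynomials of degree 5 over F_167

Each element of F_{167^5} that lies in no proper subfield is a root of exactly one monic irreducible of degree 5 over F_167, and each such polynomial has 5 distinct roots in F_{167^5}. By Möbius inversion the count is N_167(5) = (1/5) Σ_{d|5} μ(5/d) · 167^d = (1/5)(μ(5)·167^1 + μ(1)·167^5) = 129891985440/5 = 25978397088.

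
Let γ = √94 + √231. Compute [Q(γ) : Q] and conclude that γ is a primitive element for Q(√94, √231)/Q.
[Q(γ) : Q] = 4 (equivalently, Q(γ) = Q(√94, √231))

Obviously Q(γ) ⊆ Q(√94, √231), and [Q(√94, √231):Q] = 4 (since 94, 231 are distinct squarefree integers > 1 with 21714 not a perfect square). To show equality we compute the minimal polynomial of γ. From γ = √94 + √231: γ^2 = 94 + 2√(21714) + 231 = 325 + 2√(21714), so γ^2 - 325 = 2√(21714); squaring, (γ^2 - 325)^2 = 4·21714, i.e. γ^4 - 650γ^2 + 105625 - 86856 = 0, i.e. γ^4 - 650γ^2 + 18769 = 0. So γ is a root of x^4 - 650x^2 + 18769. This polynomial is irreducible over Q: it has no rational root (each ±√94 ± √231 is irrational), and any factorization into two quadratics over Q would force √(21714) ∈ Q (pairing opposite roots) or √94, √231 ∈ Q (other pairings), all impossible. Hence [Q(γ):Q] = 4 = [Q(√94, √231):Q], so Q(γ) = Q(√94, √231).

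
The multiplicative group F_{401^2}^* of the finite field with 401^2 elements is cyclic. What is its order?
|F_{401^2}^*| = 160800

F_{401^2} has 401^2 = 160801 elements; its multiplicative group consists of all nonzero elements, so |F_{401^2}^*| = 160801 - 1 = 160800. (It is cyclic since any finite subgroup of the multiplicative group of a field is cyclic.)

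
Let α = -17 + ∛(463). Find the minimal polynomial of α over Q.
m_α(x) = x^3 + 51x^2 + 867x + 4450

Set β = α + 17 = ∛(463), so β^3 = 463. Then (α + 17)^3 - 463 = 0, i.e. α is a root of g(x) = (x + 17)^3 - 463 = x^3 + 51x^2 + 867x + 4450. Since g(x) = h(x + 17) where h(x) = x^3 - 463, and h is irreducible over Q (because 463 is not a perfect cube, so h has no rational root, and a monic cubic with no rational root is irreducible), g is also irreducible (irreducibility is preserved under the substitution x → x + 17). Hence m_α(x) = x^3 + 51x^2 + 867x + 4450.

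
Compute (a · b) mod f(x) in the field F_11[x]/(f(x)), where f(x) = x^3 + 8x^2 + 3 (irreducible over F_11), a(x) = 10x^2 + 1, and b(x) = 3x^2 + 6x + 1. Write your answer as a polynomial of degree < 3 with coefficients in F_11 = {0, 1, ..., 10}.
a · b ≡ x^2 + 4x + 2 (mod f(x))

Multiply in F_11[x]: a(x)·b(x) = (10x^2 + 1)·(3x^2 + 6x + 1) = 8x^4 + 5x^3 + 2x^2 + 6x + 1. This has degree ≥ 3, so divide by f(x) over F_11: 8x^4 + 5x^3 + 2x^2 + 6x + 1 = (8x + 7)·(x^3 + 8x^2 + 3) + (x^2 + 4x + 2). Hence a·b ≡ x^2 + 4x + 2 (mod f). (F_11[x]/(f) is a field with 11^3 = 1331 elements since f is irreducible of degree 3.)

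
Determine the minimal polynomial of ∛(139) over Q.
m_α(x) = x^3 - 139

α satisfies α^3 = 139, so x^3 - 139 annihilates α. By the rational root test, a rational root p/q (in lowest terms) of x^3 - 139 would satisfy p^3 = 139 q^3, forcing q = 1 and p^3 = 139; but 139 is not a perfect cube, contradiction. A monic cubic over Q with no rational root is irreducible (any nontrivial factorization would include a linear factor). Hence x^3 - 139 is the minimal polynomial of α, and in particular [Q(α):Q] = 3.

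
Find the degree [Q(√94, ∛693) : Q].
[Q(√94, ∛693) : Q] = 6

Let L = Q(√94, ∛693). Since Q(√94) ⊂ L and [Q(√94):Q] = 2, the tower law gives 2 | [L:Q]. Likewise Q(∛693) ⊂ L with [Q(∛693):Q] = 3 (because 693 is not a perfect cube), so 3 | [L:Q]. As gcd(2,3) = 1, [L:Q] is divisible by 6. Conversely L is generated over Q by √94 and ∛693, so [L:Q] ≤ 2·3 = 6. Therefore [Q(√94, ∛693) : Q] = 6.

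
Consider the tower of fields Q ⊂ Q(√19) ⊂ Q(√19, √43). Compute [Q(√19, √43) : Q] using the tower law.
[Q(√19, √43) : Q] = 4

[Q(√19):Q] = 2 (min poly x^2 - 19, irreducible since 19 is squarefree > 1). For the top step, suppose √43 ∈ Q(√19), say √43 = c + d√19 with c, d ∈ Q. Squaring: 43 = c^2 + 19d^2 + 2cd√19. Since √19 ∉ Q this forces 2cd = 0. If d = 0 then √43 = c ∈ Q, contradicting 43 squarefree > 1. If c = 0 then 43 = 19d^2, so 19·43 = (19d)^2 is a perfect square in Q — but 19·43 = 817 is not a perfect square (since 19 and 43 are distinct squarefree integers). Contradiction. Hence √43 ∉ Q(√19), so x^2 - 43 stays irreducible over Q(√19) and [Q(√19, √43) : Q(√19)] = 2. By the tower law, [Q(√19, √43) : Q] = 2 · 2 = 4.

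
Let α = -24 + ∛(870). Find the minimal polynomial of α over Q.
m_α(x) = x^3 + 72x^2 + 1728x + 12954

Set β = α + 24 = ∛(870), so β^3 = 870. Then (α + 24)^3 - 870 = 0, i.e. α is a root of g(x) = (x + 24)^3 - 870 = x^3 + 72x^2 + 1728x + 12954. Since g(x) = h(x + 24) where h(x) = x^3 - 870, and h is irreducible over Q (because 870 is not a perfect cube, so h has no rational root, and a monic cubic with no rational root is irreducible), g is also irreducible (irreducibility is preserved under the substitution x → x + 24). Hence m_α(x) = x^3 + 72x^2 + 1728x + 12954.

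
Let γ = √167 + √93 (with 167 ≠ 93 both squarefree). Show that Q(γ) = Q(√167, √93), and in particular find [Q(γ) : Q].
[Q(γ) : Q] = 4 (equivalently, Q(γ) = Q(√167, √93))

Obviously Q(γ) ⊆ Q(√167, √93), and [Q(√167, √93):Q] = 4 (since 167, 93 are distinct squarefree integers > 1 with 15531 not a perfect square). To show equality we compute the minimal polynomial of γ. From γ = √167 + √93: γ^2 = 167 + 2√(15531) + 93 = 260 + 2√(15531), so γ^2 - 260 = 2√(15531); squaring, (γ^2 - 260)^2 = 4·15531, i.e. γ^4 - 520γ^2 + 67600 - 62124 = 0, i.e. γ^4 - 520γ^2 + 5476 = 0. So γ is a root of x^4 - 520x^2 + 5476. This polynomial is irreducible over Q: it has no rational root (each ±√167 ± √93 is irrational), and any factorization into two quadratics over Q would force √(15531) ∈ Q (pairing opposite roots) or √167, √93 ∈ Q (other pairings), all impossible. Hence [Q(γ):Q] = 4 = [Q(√167, √93):Q], so Q(γ) = Q(√167, √93).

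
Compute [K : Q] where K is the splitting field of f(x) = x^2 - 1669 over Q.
[K : Q] = 2

f(x) = x^2 - 1669 factors as (x - √1669)(x + √1669). The splitting field is K = Q(√1669). Since 1669 is squarefree and > 1, it is not a perfect square, so x^2 - 1669 is irreducible over Q and [Q(√1669) : Q] = 2. Hence [K : Q] = 2.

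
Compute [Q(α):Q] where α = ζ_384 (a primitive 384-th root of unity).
[Q(α):Q] = 128

The minimal polynomial of ζ_384 over Q is the 384-th cyclotomic polynomial Φ_384(x), which is irreducible over Q and has degree φ(384) = 128. Hence [Q(α):Q] = φ(384) = 128.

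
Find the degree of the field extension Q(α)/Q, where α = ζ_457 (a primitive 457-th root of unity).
[Q(α):Q] = 456

The minimal polynomial of ζ_457 over Q is the 457-th cyclotomic polynomial Φ_457(x), which is irreducible over Q and has degree φ(457) = 456. Hence [Q(α):Q] = φ(457) = 456.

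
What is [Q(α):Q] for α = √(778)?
[Q(α):Q] = 2

[Q(α):Q] equals the degree of the minimal polynomial of α. Here α^2 = 778 and x^2 - 778 is irreducible (d = 778 is squarefree, ≠ 1, hence not a square), so deg(m_α) = 2. Thus [Q(α):Q] = 2.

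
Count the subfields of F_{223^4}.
F_{223^4} has 3 subfields

The subfields of F_{p^n} are exactly the fields F_{p^d} for d | n (each is the fixed field of the unique index-d subgroup of Gal(F_{p^n}/F_p) ≅ Z/nZ). The divisors of n = 4 are {1, 2, 4}, giving 3 subfields: F_{223^1}, F_{223^2}, F_{223^4}.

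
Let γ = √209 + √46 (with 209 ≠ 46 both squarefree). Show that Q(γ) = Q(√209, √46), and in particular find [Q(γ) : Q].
[Q(γ) : Q] = 4 (equivalently, Q(γ) = Q(√209, √46))

Obviously Q(γ) ⊆ Q(√209, √46), and [Q(√209, √46):Q] = 4 (since 209, 46 are distinct squarefree integers > 1 with 9614 not a perfect square). To show equality we compute the minimal polynomial of γ. From γ = √209 + √46: γ^2 = 209 + 2√(9614) + 46 = 255 + 2√(9614), so γ^2 - 255 = 2√(9614); squaring, (γ^2 - 255)^2 = 4·9614, i.e. γ^4 - 510γ^2 + 65025 - 38456 = 0, i.e. γ^4 - 510γ^2 + 26569 = 0. So γ is a root of x^4 - 510x^2 + 26569. This polynomial is irreducible over Q: it has no rational root (each ±√209 ± √46 is irrational), and any factorization into two quadratics over Q would force √(9614) ∈ Q (pairing opposite roots) or √209, √46 ∈ Q (other pairings), all impossible. Hence [Q(γ):Q] = 4 = [Q(√209, √46):Q], so Q(γ) = Q(√209, √46).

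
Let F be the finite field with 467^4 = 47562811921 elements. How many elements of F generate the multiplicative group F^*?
There are φ(47562811920) = 11494490112 primitive elements

F_q^* is cyclic of order q - 1 = 47562811920. A cyclic group of order m has exactly φ(m) generators. Here m = 47562811920 = 2^4 · 3^2 · 5 · 13 · 113 · 193 · 233, so the number of primitive elements is φ(47562811920) = 11494490112.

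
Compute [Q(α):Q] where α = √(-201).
[Q(α):Q] = 2

[Q(α):Q] equals the degree of the minimal polynomial of α. Here α^2 = -201 and x^2 + 201 is irreducible (d = -201 is squarefree, ≠ 1, hence not a square), so deg(m_α) = 2. Thus [Q(α):Q] = 2.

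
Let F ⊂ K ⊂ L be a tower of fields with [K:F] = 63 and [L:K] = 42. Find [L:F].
[L:F] = 2646

The tower law says that for any tower of field extensions F ⊂ K ⊂ L with finite degrees, [L:F] = [L:K] · [K:F]. Here this gives [L:F] = 42 · 63 = 2646.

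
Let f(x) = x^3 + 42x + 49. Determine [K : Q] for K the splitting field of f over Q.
[K : Q] = 6

By the rational root test, any rational root of the monic integer polynomial f(x) = x^3 + 42x + 49 must be an integer dividing the constant term 49, i.e. one of ±{1, 7, 49}. Evaluating: f(1) = 92, f(-1) = 6, f(7) = 686, f(-7) = -588, f(49) = 119756, f(-49) = -119658; none is 0, so f has no rational root and is therefore irreducible over Q (a cubic with no linear factor over a field is irreducible). For an irreducible cubic, the Galois group is A_3 or S_3 according as the discriminant disc(f) = -4a^3 - 27b^2 = -4·(42)^3 - 27·(49)^2 = -361179 is or is not a square in Q. Here disc(f) = -361179 is not a perfect square in Q, so the Galois group of f over Q is not contained in A_3 and must be all of S_3. The splitting field has degree |S_3| = 6 over Q, so [K : Q] = 6.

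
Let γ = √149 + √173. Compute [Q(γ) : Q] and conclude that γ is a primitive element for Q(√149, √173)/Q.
[Q(γ) : Q] = 4 (equivalently, Q(γ) = Q(√149, √173))

Obviously Q(γ) ⊆ Q(√149, √173), and [Q(√149, √173):Q] = 4 (since 149, 173 are distinct squarefree integers > 1 with 25777 not a perfect square). To show equality we compute the minimal polynomial of γ. From γ = √149 + √173: γ^2 = 149 + 2√(25777) + 173 = 322 + 2√(25777), so γ^2 - 322 = 2√(25777); squaring, (γ^2 - 322)^2 = 4·25777, i.e. γ^4 - 644γ^2 + 103684 - 103108 = 0, i.e. γ^4 - 644γ^2 + 576 = 0. So γ is a root of x^4 - 644x^2 + 576. This polynomial is irreducible over Q: it has no rational root (each ±√149 ± √173 is irrational), and any factorization into two quadratics over Q would force √(25777) ∈ Q (pairing opposite roots) or √149, √173 ∈ Q (other pairings), all impossible. Hence [Q(γ):Q] = 4 = [Q(√149, √173):Q], so Q(γ) = Q(√149, √173).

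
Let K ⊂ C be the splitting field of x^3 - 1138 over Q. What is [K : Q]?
[K : Q] = 6

The roots of x^3 - 1138 are ∛1138, ω∛1138, ω^2∛1138 where ω = e^(2πi/3) is a primitive cube root of unity, so K = Q(∛1138, ω). Now [Q(∛1138):Q] = 3 (since 1138 is not a perfect cube, x^3 - 1138 is irreducible) and [Q(ω):Q] = 2. Both 2 and 3 divide [K:Q], and [K:Q] ≤ 3·2 = 6, so [K:Q] = 6. (Equivalently: Q(∛1138) ⊂ R but ω ∉ R, so [K : Q(∛1138)] = 2.)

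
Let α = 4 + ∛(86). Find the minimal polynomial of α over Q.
m_α(x) = x^3 - 12x^2 + 48x - 150

Set β = α - 4 = ∛(86), so β^3 = 86. Then (α - 4)^3 - 86 = 0, i.e. α is a root of g(x) = (x - 4)^3 - 86 = x^3 - 12x^2 + 48x - 150. Since g(x) = h(x - 4) where h(x) = x^3 - 86, and h is irreducible over Q (because 86 is not a perfect cube, so h has no rational root, and a monic cubic with no rational root is irreducible), g is also irreducible (irreducibility is preserved under the substitution x → x - 4). Hence m_α(x) = x^3 - 12x^2 + 48x - 150.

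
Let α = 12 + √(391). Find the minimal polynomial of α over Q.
m_α(x) = x^2 - 24x - 247

From α - 12 = √(391), squaring gives (α - 12)^2 = 391, i.e. α^2 - 24α + 144 = 391, so α^2 - 24α - 247 = 0. The discriminant of x^2 - 24x - 247 is (-24)^2 - 4·(-247) = 576 + 988 = 1564, and 4·(391) is not a perfect square in Q since 391 is squarefree and ≠ 1. Hence x^2 - 24x - 247 is irreducible over Q and is the minimal polynomial of α.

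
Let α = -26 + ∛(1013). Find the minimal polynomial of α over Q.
m_α(x) = x^3 + 78x^2 + 2028x + 16563

Set β = α + 26 = ∛(1013), so β^3 = 1013. Then (α + 26)^3 - 1013 = 0, i.e. α is a root of g(x) = (x + 26)^3 - 1013 = x^3 + 78x^2 + 2028x + 16563. Since g(x) = h(x + 26) where h(x) = x^3 - 1013, and h is irreducible over Q (because 1013 is not a perfect cube, so h has no rational root, and a monic cubic with no rational root is irreducible), g is also irreducible (irreducibility is preserved under the substitution x → x + 26). Hence m_α(x) = x^3 + 78x^2 + 2028x + 16563.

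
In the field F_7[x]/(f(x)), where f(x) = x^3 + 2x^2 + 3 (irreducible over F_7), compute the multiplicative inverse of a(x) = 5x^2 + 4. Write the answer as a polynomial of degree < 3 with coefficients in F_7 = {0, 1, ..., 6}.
a(x)^(-1) ≡ x^2 + 2x + 2 (mod f(x))

Since f is irreducible over F_7, F_7[x]/(f) is a field and a(x) ≠ 0 has an inverse. Apply the extended Euclidean algorithm to f(x) and a(x) in F_7[x]: f(x) = (3x + 6)·a(x) + (2x);  a(x) = (6x)·(2x) + (4). The last nonzero remainder is the constant 4 = gcd(f, a) in F_7. Back-substituting through the division chain expresses 4 = s(x)·a(x) + t(x)·f(x) with s(x) ≡ 4x^2 + x + 1 (mod f), so (4x^2 + x + 1)·a(x) ≡ 4 (mod f). Multiplying by 4^(-1) ≡ 2 in F_7 gives a(x)^(-1) ≡ 2·(4x^2 + x + 1) ≡ x^2 + 2x + 2 (mod f). Check: (5x^2 + 4)·(x^2 + 2x + 2) = 5x^4 + 3x^3 + x + 1 ≡ 1 (mod x^3 + 2x^2 + 3).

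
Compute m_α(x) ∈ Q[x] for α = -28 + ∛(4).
m_α(x) = x^3 + 84x^2 + 2352x + 21948

Set β = α + 28 = ∛(4), so β^3 = 4. Then (α + 28)^3 - 4 = 0, i.e. α is a root of g(x) = (x + 28)^3 - 4 = x^3 + 84x^2 + 2352x + 21948. Since g(x) = h(x + 28) where h(x) = x^3 - 4, and h is irreducible over Q (because 4 is not a perfect cube, so h has no rational root, and a monic cubic with no rational root is irreducible), g is also irreducible (irreducibility is preserved under the substitution x → x + 28). Hence m_α(x) = x^3 + 84x^2 + 2352x + 21948.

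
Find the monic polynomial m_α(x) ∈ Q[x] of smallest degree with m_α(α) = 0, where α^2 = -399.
m_α(x) = x^2 + 399

α satisfies α^2 + 399 = 0, so x^2 + 399 annihilates α. Since d = -399 is squarefree and ≠ 1, it is not a perfect square in Q, so x^2 + 399 has no rational root and is therefore irreducible over Q (a degree-2 polynomial over a field is irreducible iff it has no root). Hence m_α(x) = x^2 + 399.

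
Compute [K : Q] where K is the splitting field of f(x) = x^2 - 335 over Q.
[K : Q] = 2

f(x) = x^2 - 335 factors as (x - √335)(x + √335). The splitting field is K = Q(√335). Since 335 is squarefree and > 1, it is not a perfect square, so x^2 - 335 is irreducible over Q and [Q(√335) : Q] = 2. Hence [K : Q] = 2.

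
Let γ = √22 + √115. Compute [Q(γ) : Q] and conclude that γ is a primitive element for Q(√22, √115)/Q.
[Q(γ) : Q] = 4 (equivalently, Q(γ) = Q(√22, √115))

Obviously Q(γ) ⊆ Q(√22, √115), and [Q(√22, √115):Q] = 4 (since 22, 115 are distinct squarefree integers > 1 with 2530 not a perfect square). To show equality we compute the minimal polynomial of γ. From γ = √22 + √115: γ^2 = 22 + 2√(2530) + 115 = 137 + 2√(2530), so γ^2 - 137 = 2√(2530); squaring, (γ^2 - 137)^2 = 4·2530, i.e. γ^4 - 274γ^2 + 18769 - 10120 = 0, i.e. γ^4 - 274γ^2 + 8649 = 0. So γ is a root of x^4 - 274x^2 + 8649. This polynomial is irreducible over Q: it has no rational root (each ±√22 ± √115 is irrational), and any factorization into two quadratics over Q would force √(2530) ∈ Q (pairing opposite roots) or √22, √115 ∈ Q (other pairings), all impossible. Hence [Q(γ):Q] = 4 = [Q(√22, √115):Q], so Q(γ) = Q(√22, √115).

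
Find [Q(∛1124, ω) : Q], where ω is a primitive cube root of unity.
[Q(∛1124, ω) : Q] = 6

[Q(∛1124):Q] = 3 (min poly x^3 - 1124, irreducible since 1124 is not a perfect cube). [Q(ω):Q] = 2 (min poly x^2 + x + 1). Since Q(∛1124) ⊂ R and ω ∉ R, we have ω ∉ Q(∛1124), so x^2 + x + 1 remains irreducible over Q(∛1124) and [Q(∛1124, ω) : Q(∛1124)] = 2. By the tower law, [Q(∛1124, ω) : Q] = 3 · 2 = 6. (In fact Q(∛1124, ω) is the splitting field of x^3 - 1124 over Q.)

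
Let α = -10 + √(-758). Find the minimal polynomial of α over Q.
m_α(x) = x^2 + 20x + 858

From α + 10 = √(-758), squaring gives (α + 10)^2 = -758, i.e. α^2 + 20α + 100 = -758, so α^2 + 20α + 858 = 0. The discriminant of x^2 + 20x + 858 is (20)^2 - 4·(858) = 400 - 3432 = -3032, and 4·(-758) is not a perfect square in Q since -758 is squarefree and ≠ 1. Hence x^2 + 20x + 858 is irreducible over Q and is the minimal polynomial of α.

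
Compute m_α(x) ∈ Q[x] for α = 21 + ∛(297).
m_α(x) = x^3 - 63x^2 + 1323x - 9558

Set β = α - 21 = ∛(297), so β^3 = 297. Then (α - 21)^3 - 297 = 0, i.e. α is a root of g(x) = (x - 21)^3 - 297 = x^3 - 63x^2 + 1323x - 9558. Since g(x) = h(x - 21) where h(x) = x^3 - 297, and h is irreducible over Q (because 297 is not a perfect cube, so h has no rational root, and a monic cubic with no rational root is irreducible), g is also irreducible (irreducibility is preserved under the substitution x → x - 21). Hence m_α(x) = x^3 - 63x^2 + 1323x - 9558.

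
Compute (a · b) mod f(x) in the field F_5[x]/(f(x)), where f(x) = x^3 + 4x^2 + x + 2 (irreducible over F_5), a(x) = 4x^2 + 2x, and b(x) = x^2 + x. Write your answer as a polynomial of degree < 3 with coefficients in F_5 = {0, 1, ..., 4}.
a · b ≡ 3x^2 + 2x (mod f(x))

Multiply in F_5[x]: a(x)·b(x) = (4x^2 + 2x)·(x^2 + x) = 4x^4 + x^3 + 2x^2. This has degree ≥ 3, so divide by f(x) over F_5: 4x^4 + x^3 + 2x^2 = (4x)·(x^3 + 4x^2 + x + 2) + (3x^2 + 2x). Hence a·b ≡ 3x^2 + 2x (mod f). (F_5[x]/(f) is a field with 5^3 = 125 elements since f is irreducible of degree 3.)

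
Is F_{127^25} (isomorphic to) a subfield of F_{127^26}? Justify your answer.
No: F_{127^25} is not a subfield of F_{127^26}

F_{p^m} embeds in F_{p^n} iff m | n. Here 25 ∤ 26 (since 26 = 1·25 + 1 with remainder 1 ≠ 0), so F_{127^25} is not a subfield of F_{127^26}. Equivalently: if it were, the tower law would give 25 = [F_{127^25}:F_127] dividing [F_{127^26}:F_127] = 26, contradiction.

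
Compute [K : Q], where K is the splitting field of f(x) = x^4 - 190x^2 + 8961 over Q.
[K : Q] = 4

Solving the quadratic in x^2: x^2 = (190 ± √(190^2 - 4·8961))/2 = (190 ± √256)/2 = (190 ± 16)/2, giving x^2 = 103 or x^2 = 87. So f(x) = (x^2 - 103)(x^2 - 87) and the roots of f are ±√103, ±√87. Hence the splitting field is K = Q(√103, √87). Since 103 and 87 are distinct squarefree integers > 1, their product 8961 is not a perfect square, so √87 ∉ Q(√103). By the tower law [K:Q] = [Q(√103,√87):Q(√103)] · [Q(√103):Q] = 2 · 2 = 4.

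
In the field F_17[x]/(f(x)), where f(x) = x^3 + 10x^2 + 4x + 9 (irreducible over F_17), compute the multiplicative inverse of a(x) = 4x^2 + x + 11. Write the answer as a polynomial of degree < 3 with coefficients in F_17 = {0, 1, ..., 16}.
a(x)^(-1) ≡ 5x^2 + 9x + 6 (mod f(x))

Since f is irreducible over F_17, F_17[x]/(f) is a field and a(x) ≠ 0 has an inverse. Apply the extended Euclidean algorithm to f(x) and a(x) in F_17[x]: f(x) = (13x + 12)·a(x) + (2x + 13);  a(x) = (2x + 13)·(2x + 13) + (12). The last nonzero remainder is the constant 12 = gcd(f, a) in F_17. Back-substituting through the division chain expresses 12 = s(x)·a(x) + t(x)·f(x) with s(x) ≡ 9x^2 + 6x + 4 (mod f), so (9x^2 + 6x + 4)·a(x) ≡ 12 (mod f). Multiplying by 12^(-1) ≡ 10 in F_17 gives a(x)^(-1) ≡ 10·(9x^2 + 6x + 4) ≡ 5x^2 + 9x + 6 (mod f). Check: (4x^2 + x + 11)·(5x^2 + 9x + 6) = 3x^4 + 7x^3 + 3x^2 + 3x + 15 ≡ 1 (mod x^3 + 10x^2 + 4x + 9).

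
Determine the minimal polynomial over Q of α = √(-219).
m_α(x) = x^2 + 219

α satisfies α^2 + 219 = 0, so x^2 + 219 annihilates α. Since d = -219 is squarefree and ≠ 1, it is not a perfect square in Q, so x^2 + 219 has no rational root and is therefore irreducible over Q (a degree-2 polynomial over a field is irreducible iff it has no root). Hence m_α(x) = x^2 + 219.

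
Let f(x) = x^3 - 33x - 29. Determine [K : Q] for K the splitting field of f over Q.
[K : Q] = 6

By the rational root test, any rational root of the monic integer polynomial f(x) = x^3 - 33x - 29 must be an integer dividing the constant term -29, i.e. one of ±{1, 29}. Evaluating: f(1) = -61, f(-1) = 3, f(29) = 23403, f(-29) = -23461; none is 0, so f has no rational root and is therefore irreducible over Q (a cubic with no linear factor over a field is irreducible). For an irreducible cubic, the Galois group is A_3 or S_3 according as the discriminant disc(f) = -4a^3 - 27b^2 = -4·(-33)^3 - 27·(-29)^2 = 121041 is or is not a square in Q. Here disc(f) = 121041 is not a perfect square in Q, so the Galois group of f over Q is not contained in A_3 and must be all of S_3. The splitting field has degree |S_3| = 6 over Q, so [K : Q] = 6.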